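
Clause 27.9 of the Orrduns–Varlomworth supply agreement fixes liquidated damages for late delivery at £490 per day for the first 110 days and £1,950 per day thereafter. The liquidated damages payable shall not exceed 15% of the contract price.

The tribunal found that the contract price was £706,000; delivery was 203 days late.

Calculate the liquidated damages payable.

£105,900

First 110 days: 110 × £490 = £53,900
Remaining days: (203 − 110) × £1,950 = £181,350
Accrued per-day damages: £53,900 + £181,350 = £235,250
Cap: 15% of £706,000 = £105,900
Cap at £105,900: £235,250 exceeds the cap → £105,900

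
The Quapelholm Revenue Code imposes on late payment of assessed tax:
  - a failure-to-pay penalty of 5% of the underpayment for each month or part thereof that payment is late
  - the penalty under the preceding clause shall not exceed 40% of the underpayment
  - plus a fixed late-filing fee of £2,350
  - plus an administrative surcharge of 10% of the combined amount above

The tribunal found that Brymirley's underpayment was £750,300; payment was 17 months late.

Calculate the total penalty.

Accrued rate: 5% × 17 = 85%, capped at 40% → 40%
Failure-to-pay penalty: 40% of £750,300 = £300,120
Penalty before surcharge: £300,120 + £2,350 = £302,470
Administrative surcharge: 10% of £302,470 = £30,247
Total penalty: £302,470 + £30,247 = £332,717

Penalty: £332,717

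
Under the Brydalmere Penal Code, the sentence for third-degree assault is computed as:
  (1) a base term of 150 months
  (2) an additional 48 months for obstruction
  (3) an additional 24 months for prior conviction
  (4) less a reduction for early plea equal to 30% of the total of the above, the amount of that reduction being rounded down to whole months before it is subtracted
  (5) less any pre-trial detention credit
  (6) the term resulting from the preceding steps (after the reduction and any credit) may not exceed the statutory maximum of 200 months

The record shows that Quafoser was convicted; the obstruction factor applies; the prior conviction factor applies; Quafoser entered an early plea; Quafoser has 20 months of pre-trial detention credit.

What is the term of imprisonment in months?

136 months

Obstruction enhancement: +48 months
Prior conviction enhancement: +24 months
Adjusted term: 150 months + 48 months + 24 months = 222 months
Early plea reduction: 30% of 222 months = 66 months (rounded down)
After reduction: 222 − 66 = 156 months
Less pre-trial detention credit: 156 months − 20 months = 136 months
Cap at 200 months: 136 months is within the cap, no reduction.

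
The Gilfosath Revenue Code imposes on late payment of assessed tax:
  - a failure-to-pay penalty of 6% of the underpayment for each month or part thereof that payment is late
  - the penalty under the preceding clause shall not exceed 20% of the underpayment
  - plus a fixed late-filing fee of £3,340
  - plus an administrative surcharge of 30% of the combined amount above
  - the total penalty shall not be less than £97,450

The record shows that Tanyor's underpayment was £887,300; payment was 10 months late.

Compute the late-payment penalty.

Accrued rate: 6% × 10 = 60%, capped at 20% → 20%
Failure-to-pay penalty: 20% of £887,300 = £177,460
Penalty before surcharge: £177,460 + £3,340 = £180,800
Administrative surcharge: 30% of £180,800 = £54,240
Total penalty: £180,800 + £54,240 = £235,040
Minimum £97,450: £235,040 meets the minimum, no increase.

£235,040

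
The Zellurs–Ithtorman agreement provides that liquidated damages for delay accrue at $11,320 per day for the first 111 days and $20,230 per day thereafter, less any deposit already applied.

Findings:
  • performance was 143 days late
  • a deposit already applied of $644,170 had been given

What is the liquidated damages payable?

$1,259,710

First 111 days: 111 × $11,320 = $1,256,520
Remaining days: (143 − 111) × $20,230 = $647,360
Accrued per-day damages: $1,256,520 + $647,360 = $1,903,880
Less deposit already applied: $1,903,880 − $644,170 = $1,259,710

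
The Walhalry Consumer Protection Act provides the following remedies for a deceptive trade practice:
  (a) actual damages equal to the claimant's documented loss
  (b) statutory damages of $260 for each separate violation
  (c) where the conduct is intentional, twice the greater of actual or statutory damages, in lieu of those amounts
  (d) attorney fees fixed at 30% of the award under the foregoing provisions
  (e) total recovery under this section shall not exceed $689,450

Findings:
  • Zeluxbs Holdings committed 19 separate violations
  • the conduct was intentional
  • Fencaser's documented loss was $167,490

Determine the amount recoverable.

$435,474

Statutory damages: 19 × $260 = $4,940
Greater of actual damages ($167,490) or statutory damages ($4,940): $167,490
Doubled: 2 × $167,490 = $334,980
Attorney fees: 30% of $334,980 = $100,494
Total before cap: $334,980 + $100,494 = $435,474
Cap at $689,450: $435,474 is within the cap, no reduction.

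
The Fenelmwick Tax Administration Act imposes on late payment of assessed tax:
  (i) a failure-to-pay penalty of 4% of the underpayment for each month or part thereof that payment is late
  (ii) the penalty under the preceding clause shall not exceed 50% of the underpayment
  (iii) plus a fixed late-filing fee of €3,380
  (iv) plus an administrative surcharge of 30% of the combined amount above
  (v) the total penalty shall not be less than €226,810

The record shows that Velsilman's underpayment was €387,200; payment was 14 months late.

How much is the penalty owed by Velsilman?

Accrued rate: 4% × 14 = 56%, capped at 50% → 50%
Failure-to-pay penalty: 50% of €387,200 = €193,600
Penalty before surcharge: €193,600 + €3,380 = €196,980
Administrative surcharge: 30% of €196,980 = €59,094
Total penalty: €196,980 + €59,094 = €256,074
Minimum €226,810: €256,074 meets the minimum, no increase.

€256,074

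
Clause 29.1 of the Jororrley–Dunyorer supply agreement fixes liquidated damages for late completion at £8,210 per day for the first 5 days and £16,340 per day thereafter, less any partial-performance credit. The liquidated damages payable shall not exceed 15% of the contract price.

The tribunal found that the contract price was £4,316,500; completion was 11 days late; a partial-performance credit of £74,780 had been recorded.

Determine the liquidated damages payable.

First 5 days: 5 × £8,210 = £41,050
Remaining days: (11 − 5) × £16,340 = £98,040
Accrued per-day damages: £41,050 + £98,040 = £139,090
Less partial-performance credit: £139,090 − £74,780 = £64,310
Cap: 15% of £4,316,500 = £647,475
Cap at £647,475: £64,310 is within the cap, no reduction.

£64,310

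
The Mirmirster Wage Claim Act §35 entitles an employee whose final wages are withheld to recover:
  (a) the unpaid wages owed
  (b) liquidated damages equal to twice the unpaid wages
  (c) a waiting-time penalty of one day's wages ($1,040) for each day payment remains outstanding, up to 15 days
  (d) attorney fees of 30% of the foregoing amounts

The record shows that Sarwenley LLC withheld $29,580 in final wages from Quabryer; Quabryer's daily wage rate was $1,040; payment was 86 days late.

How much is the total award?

$135,642

Doubled: 2 × $29,580 = $59,160
Penalty days: min(86, 15) = 15
Waiting-time penalty: 15 × $1,040 = $15,600
Subtotal: $29,580 + $59,160 + $15,600 = $104,340
Attorney fees: 30% of $104,340 = $31,302
Total award: $104,340 + $31,302 = $135,642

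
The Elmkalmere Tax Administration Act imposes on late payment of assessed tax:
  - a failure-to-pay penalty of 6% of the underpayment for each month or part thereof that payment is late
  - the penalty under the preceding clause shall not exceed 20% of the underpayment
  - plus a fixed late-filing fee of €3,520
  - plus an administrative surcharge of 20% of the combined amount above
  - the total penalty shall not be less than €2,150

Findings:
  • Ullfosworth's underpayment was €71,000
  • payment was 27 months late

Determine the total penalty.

€21,264

Accrued rate: 6% × 27 = 162%, capped at 20% → 20%
Failure-to-pay penalty: 20% of €71,000 = €14,200
Penalty before surcharge: €14,200 + €3,520 = €17,720
Administrative surcharge: 20% of €17,720 = €3,544
Total penalty: €17,720 + €3,544 = €21,264
Minimum €2,150: €21,264 meets the minimum, no increase.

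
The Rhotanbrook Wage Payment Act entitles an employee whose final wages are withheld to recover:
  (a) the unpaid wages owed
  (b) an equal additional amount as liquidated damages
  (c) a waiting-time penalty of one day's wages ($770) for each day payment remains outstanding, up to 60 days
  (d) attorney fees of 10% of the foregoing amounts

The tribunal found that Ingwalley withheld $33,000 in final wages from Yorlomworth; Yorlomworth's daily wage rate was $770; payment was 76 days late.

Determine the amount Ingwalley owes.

$123,420

Liquidated damages (equal amount): $33,000
Penalty days: min(76, 60) = 60
Waiting-time penalty: 60 × $770 = $46,200
Subtotal: $33,000 + $33,000 + $46,200 = $112,200
Attorney fees: 10% of $112,200 = $11,220
Total award: $112,200 + $11,220 = $123,420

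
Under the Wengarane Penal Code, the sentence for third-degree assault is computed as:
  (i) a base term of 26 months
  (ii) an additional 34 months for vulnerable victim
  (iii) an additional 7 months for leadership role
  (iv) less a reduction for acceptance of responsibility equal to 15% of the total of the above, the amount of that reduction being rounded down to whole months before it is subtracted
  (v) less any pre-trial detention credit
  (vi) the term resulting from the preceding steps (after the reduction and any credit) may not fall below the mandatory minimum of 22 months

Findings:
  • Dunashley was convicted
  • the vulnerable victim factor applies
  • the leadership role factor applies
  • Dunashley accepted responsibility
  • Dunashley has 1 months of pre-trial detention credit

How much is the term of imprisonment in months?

56 months

Vulnerable victim enhancement: +34 months
Leadership role enhancement: +7 months
Adjusted term: 26 months + 34 months + 7 months = 67 months
Acceptance of responsibility reduction: 15% of 67 months = 10 months (rounded down)
After reduction: 67 − 10 = 57 months
Less pre-trial detention credit: 57 months − 1 months = 56 months
Minimum 22 months: 56 months meets the minimum, no increase.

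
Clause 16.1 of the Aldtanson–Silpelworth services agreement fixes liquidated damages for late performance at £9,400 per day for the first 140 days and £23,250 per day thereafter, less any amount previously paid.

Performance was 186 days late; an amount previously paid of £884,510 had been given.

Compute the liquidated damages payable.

First 140 days: 140 × £9,400 = £1,316,000
Remaining days: (186 − 140) × £23,250 = £1,069,500
Accrued per-day damages: £1,316,000 + £1,069,500 = £2,385,500
Less amount previously paid: £2,385,500 − £884,510 = £1,500,990

£1,500,990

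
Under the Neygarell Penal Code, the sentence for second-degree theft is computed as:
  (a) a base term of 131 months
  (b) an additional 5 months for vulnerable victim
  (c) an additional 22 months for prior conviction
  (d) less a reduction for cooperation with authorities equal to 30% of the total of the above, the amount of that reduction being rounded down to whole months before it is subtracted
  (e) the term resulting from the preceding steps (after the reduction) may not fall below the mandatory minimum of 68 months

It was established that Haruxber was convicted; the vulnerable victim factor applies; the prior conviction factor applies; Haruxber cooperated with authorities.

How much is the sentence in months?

111 months

Vulnerable victim enhancement: +5 months
Prior conviction enhancement: +22 months
Adjusted term: 131 months + 5 months + 22 months = 158 months
Cooperation with authorities reduction: 30% of 158 months = 47 months (rounded down)
After reduction: 158 − 47 = 111 months
Minimum 68 months: 111 months meets the minimum, no increase.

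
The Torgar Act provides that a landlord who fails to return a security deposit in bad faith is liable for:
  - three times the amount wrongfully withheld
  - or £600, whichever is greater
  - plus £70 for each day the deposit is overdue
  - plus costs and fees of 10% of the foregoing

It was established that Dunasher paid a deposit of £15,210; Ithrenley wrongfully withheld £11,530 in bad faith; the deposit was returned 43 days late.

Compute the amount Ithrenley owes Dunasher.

Trebled: 3 × £11,530 = £34,590
Minimum £600: £34,590 meets the minimum, no increase.
Late-return penalty: 43 × £70 = £3,010
Damages plus late penalty: £34,590 + £3,010 = £37,600
Costs and fees: 10% of £37,600 = £3,760
Total recovery: £37,600 + £3,760 = £41,360

£41,360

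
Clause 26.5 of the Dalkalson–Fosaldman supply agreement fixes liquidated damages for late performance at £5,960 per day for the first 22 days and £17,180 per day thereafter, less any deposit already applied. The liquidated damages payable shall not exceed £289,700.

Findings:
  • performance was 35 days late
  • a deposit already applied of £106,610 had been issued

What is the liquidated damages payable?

First 22 days: 22 × £5,960 = £131,120
Remaining days: (35 − 22) × £17,180 = £223,340
Accrued per-day damages: £131,120 + £223,340 = £354,460
Less deposit already applied: £354,460 − £106,610 = £247,850
Cap at £289,700: £247,850 is within the cap, no reduction.

Liquidated damages: £247,850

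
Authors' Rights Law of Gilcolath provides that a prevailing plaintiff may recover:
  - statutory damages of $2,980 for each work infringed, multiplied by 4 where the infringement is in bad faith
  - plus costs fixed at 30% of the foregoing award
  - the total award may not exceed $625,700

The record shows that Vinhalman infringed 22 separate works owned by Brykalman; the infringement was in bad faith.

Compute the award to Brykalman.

Statutory damages: 22 × $2,980 = $65,560
Multiplied by 4: 4 × $65,560 = $262,240
Costs: 30% of $262,240 = $78,672
Award plus costs: $262,240 + $78,672 = $340,912
Cap at $625,700: $340,912 is within the cap, no reduction.

$340,912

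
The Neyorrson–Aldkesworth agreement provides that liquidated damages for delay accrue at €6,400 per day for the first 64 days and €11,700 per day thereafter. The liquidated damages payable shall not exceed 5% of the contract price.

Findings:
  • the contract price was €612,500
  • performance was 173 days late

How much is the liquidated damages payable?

First 64 days: 64 × €6,400 = €409,600
Remaining days: (173 − 64) × €11,700 = €1,275,300
Accrued per-day damages: €409,600 + €1,275,300 = €1,684,900
Cap: 5% of €612,500 = €30,625
Cap at €30,625: €1,684,900 exceeds the cap → €30,625

Liquidated damages: €30,625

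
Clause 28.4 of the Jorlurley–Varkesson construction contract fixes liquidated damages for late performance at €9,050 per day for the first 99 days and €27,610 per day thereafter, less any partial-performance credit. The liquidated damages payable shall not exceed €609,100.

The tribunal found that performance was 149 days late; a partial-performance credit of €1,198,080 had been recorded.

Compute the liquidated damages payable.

First 99 days: 99 × €9,050 = €895,950
Remaining days: (149 − 99) × €27,610 = €1,380,500
Accrued per-day damages: €895,950 + €1,380,500 = €2,276,450
Less partial-performance credit: €2,276,450 − €1,198,080 = €1,078,370
Cap at €609,100: €1,078,370 exceeds the cap → €609,100

€609,100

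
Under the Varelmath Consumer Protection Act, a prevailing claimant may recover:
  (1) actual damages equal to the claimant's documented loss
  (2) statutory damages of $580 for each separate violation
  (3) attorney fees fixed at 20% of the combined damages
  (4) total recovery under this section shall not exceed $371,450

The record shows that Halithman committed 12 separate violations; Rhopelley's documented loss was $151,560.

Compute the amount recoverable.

Total recovery: $190,224

Statutory damages: 12 × $580 = $6,960
Combined damages: $151,560 + $6,960 = $158,520
Attorney fees: 20% of $158,520 = $31,704
Total before cap: $158,520 + $31,704 = $190,224
Cap at $371,450: $190,224 is within the cap, no reduction.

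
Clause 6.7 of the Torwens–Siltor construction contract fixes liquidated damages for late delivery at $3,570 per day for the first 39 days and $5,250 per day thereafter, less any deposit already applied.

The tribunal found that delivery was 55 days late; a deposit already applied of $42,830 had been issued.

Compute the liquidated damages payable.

First 39 days: 39 × $3,570 = $139,230
Remaining days: (55 − 39) × $5,250 = $84,000
Accrued per-day damages: $139,230 + $84,000 = $223,230
Less deposit already applied: $223,230 − $42,830 = $180,400

$180,400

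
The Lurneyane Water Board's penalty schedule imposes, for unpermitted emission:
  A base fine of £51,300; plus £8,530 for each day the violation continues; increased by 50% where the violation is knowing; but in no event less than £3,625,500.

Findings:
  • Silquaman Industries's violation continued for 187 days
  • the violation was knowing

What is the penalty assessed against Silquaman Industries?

Per-day component: 187 × £8,530 = £1,595,110
Base plus per-day: £51,300 + £1,595,110 = £1,646,410
Enhancement: 50% of £1,646,410 = £823,205
Enhanced fine: £1,646,410 + £823,205 = £2,469,615
Minimum £3,625,500: £2,469,615 is below the minimum → £3,625,500

£3,625,500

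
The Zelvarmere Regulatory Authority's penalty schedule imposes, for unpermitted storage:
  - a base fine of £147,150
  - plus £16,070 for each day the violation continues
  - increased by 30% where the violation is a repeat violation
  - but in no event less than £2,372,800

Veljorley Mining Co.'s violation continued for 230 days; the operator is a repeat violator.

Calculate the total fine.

Per-day component: 230 × £16,070 = £3,696,100
Base plus per-day: £147,150 + £3,696,100 = £3,843,250
Enhancement: 30% of £3,843,250 = £1,152,975
Enhanced fine: £3,843,250 + £1,152,975 = £4,996,225
Minimum £2,372,800: £4,996,225 meets the minimum, no increase.

£4,996,225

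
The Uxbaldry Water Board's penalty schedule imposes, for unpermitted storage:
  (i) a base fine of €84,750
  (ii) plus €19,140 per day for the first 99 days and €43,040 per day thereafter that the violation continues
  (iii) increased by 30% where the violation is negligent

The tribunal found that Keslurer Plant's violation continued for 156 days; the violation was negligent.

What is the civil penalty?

€5,762,757

First 99 days: 99 × €19,140 = €1,894,860
Remaining days: (156 − 99) × €43,040 = €2,453,280
Per-day component: €1,894,860 + €2,453,280 = €4,348,140
Base plus per-day: €84,750 + €4,348,140 = €4,432,890
Enhancement: 30% of €4,432,890 = €1,329,867
Enhanced fine: €4,432,890 + €1,329,867 = €5,762,757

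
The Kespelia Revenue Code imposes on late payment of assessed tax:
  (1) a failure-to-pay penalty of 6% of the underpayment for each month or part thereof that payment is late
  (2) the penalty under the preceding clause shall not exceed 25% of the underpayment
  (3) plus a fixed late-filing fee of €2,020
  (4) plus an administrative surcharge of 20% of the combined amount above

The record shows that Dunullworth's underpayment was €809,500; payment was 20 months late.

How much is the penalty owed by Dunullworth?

€245,274

Accrued rate: 6% × 20 = 120%, capped at 25% → 25%
Failure-to-pay penalty: 25% of €809,500 = €202,375
Penalty before surcharge: €202,375 + €2,020 = €204,395
Administrative surcharge: 20% of €204,395 = €40,879
Total penalty: €204,395 + €40,879 = €245,274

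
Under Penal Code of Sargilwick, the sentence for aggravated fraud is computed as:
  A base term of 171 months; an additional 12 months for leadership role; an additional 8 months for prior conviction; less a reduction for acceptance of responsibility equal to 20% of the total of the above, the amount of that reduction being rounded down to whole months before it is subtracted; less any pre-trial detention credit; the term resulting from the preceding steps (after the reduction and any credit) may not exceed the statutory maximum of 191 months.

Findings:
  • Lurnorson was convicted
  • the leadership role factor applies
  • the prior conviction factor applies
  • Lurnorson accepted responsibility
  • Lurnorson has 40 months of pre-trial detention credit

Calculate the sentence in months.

113 months

Leadership role enhancement: +12 months
Prior conviction enhancement: +8 months
Adjusted term: 171 months + 12 months + 8 months = 191 months
Acceptance of responsibility reduction: 20% of 191 months = 38 months (rounded down)
After reduction: 191 − 38 = 153 months
Less pre-trial detention credit: 153 months − 40 months = 113 months
Cap at 191 months: 113 months is within the cap, no reduction.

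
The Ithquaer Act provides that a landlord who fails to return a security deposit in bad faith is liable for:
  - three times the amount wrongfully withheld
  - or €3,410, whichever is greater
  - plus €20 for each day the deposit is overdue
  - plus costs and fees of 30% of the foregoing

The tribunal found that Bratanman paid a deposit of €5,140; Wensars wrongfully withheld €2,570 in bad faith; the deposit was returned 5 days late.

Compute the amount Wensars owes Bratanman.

Trebled: 3 × €2,570 = €7,710
Minimum €3,410: €7,710 meets the minimum, no increase.
Late-return penalty: 5 × €20 = €100
Damages plus late penalty: €7,710 + €100 = €7,810
Costs and fees: 30% of €7,810 = €2,343
Total recovery: €7,810 + €2,343 = €10,153

€10,153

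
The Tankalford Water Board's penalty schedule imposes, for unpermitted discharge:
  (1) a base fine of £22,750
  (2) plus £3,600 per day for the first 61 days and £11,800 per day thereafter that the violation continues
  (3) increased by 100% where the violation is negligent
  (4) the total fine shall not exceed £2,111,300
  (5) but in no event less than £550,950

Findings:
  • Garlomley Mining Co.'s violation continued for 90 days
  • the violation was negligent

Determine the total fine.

£1,169,100

First 61 days: 61 × £3,600 = £219,600
Remaining days: (90 − 61) × £11,800 = £342,200
Per-day component: £219,600 + £342,200 = £561,800
Base plus per-day: £22,750 + £561,800 = £584,550
Enhancement: 100% of £584,550 = £584,550
Enhanced fine: £584,550 + £584,550 = £1,169,100
Cap at £2,111,300: £1,169,100 is within the cap, no reduction.
Minimum £550,950: £1,169,100 meets the minimum, no increase.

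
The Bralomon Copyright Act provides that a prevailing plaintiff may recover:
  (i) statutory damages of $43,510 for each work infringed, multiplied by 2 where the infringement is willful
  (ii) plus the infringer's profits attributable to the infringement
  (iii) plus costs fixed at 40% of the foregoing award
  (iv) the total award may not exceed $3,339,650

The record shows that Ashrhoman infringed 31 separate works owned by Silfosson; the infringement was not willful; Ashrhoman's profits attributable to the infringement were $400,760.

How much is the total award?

Award: $2,449,398

Statutory damages: 31 × $43,510 = $1,348,810
Infringement not willful: no ×2 enhancement.
Combined award: $1,348,810 + $400,760 = $1,749,570
Costs: 40% of $1,749,570 = $699,828
Award plus costs: $1,749,570 + $699,828 = $2,449,398
Cap at $3,339,650: $2,449,398 is within the cap, no reduction.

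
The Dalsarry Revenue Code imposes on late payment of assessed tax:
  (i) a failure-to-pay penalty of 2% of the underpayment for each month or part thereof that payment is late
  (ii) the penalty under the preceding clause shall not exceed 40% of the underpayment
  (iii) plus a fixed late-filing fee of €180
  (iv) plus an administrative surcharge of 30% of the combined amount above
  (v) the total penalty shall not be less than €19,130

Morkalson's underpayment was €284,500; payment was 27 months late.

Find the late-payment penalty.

Penalty: €148,174

Accrued rate: 2% × 27 = 54%, capped at 40% → 40%
Failure-to-pay penalty: 40% of €284,500 = €113,800
Penalty before surcharge: €113,800 + €180 = €113,980
Administrative surcharge: 30% of €113,980 = €34,194
Total penalty: €113,980 + €34,194 = €148,174
Minimum €19,130: €148,174 meets the minimum, no increase.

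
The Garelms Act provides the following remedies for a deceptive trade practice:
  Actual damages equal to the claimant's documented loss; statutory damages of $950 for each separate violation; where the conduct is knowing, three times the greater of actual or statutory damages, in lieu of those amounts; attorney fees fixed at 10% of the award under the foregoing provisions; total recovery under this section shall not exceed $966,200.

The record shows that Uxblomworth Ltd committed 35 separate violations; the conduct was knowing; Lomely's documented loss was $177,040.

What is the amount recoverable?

Total recovery: $584,232

Statutory damages: 35 × $950 = $33,250
Greater of actual damages ($177,040) or statutory damages ($33,250): $177,040
Trebled: 3 × $177,040 = $531,120
Attorney fees: 10% of $531,120 = $53,112
Total before cap: $531,120 + $53,112 = $584,232
Cap at $966,200: $584,232 is within the cap, no reduction.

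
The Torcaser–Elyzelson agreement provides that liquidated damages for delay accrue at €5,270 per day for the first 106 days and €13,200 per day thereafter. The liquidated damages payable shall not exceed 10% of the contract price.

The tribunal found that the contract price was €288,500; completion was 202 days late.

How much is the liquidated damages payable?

First 106 days: 106 × €5,270 = €558,620
Remaining days: (202 − 106) × €13,200 = €1,267,200
Accrued per-day damages: €558,620 + €1,267,200 = €1,825,820
Cap: 10% of €288,500 = €28,850
Cap at €28,850: €1,825,820 exceeds the cap → €28,850

€28,850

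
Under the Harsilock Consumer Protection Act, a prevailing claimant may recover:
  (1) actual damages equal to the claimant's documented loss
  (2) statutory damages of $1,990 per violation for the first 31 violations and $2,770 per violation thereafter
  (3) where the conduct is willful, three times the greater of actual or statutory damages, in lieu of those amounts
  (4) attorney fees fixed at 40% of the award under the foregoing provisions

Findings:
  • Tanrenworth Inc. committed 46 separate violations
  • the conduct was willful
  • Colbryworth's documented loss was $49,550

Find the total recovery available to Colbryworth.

$433,608

First 31 violations: 31 × $1,990 = $61,690
Remaining violations: (46 − 31) × $2,770 = $41,550
Statutory damages: $61,690 + $41,550 = $103,240
Greater of actual damages ($49,550) or statutory damages ($103,240): $103,240
Trebled: 3 × $103,240 = $309,720
Attorney fees: 40% of $309,720 = $123,888
Total recovery: $309,720 + $123,888 = $433,608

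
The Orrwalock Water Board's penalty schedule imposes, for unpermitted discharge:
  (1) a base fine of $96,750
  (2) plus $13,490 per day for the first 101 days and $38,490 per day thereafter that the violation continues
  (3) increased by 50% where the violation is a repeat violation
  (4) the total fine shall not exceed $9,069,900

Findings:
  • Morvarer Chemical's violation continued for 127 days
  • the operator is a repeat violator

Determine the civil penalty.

$3,689,970

First 101 days: 101 × $13,490 = $1,362,490
Remaining days: (127 − 101) × $38,490 = $1,000,740
Per-day component: $1,362,490 + $1,000,740 = $2,363,230
Base plus per-day: $96,750 + $2,363,230 = $2,459,980
Enhancement: 50% of $2,459,980 = $1,229,990
Enhanced fine: $2,459,980 + $1,229,990 = $3,689,970
Cap at $9,069,900: $3,689,970 is within the cap, no reduction.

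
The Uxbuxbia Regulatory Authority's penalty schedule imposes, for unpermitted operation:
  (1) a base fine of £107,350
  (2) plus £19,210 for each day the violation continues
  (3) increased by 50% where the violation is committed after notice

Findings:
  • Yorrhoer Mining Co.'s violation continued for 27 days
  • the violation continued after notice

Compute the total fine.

Per-day component: 27 × £19,210 = £518,670
Base plus per-day: £107,350 + £518,670 = £626,020
Enhancement: 50% of £626,020 = £313,010
Enhanced fine: £626,020 + £313,010 = £939,030

£939,030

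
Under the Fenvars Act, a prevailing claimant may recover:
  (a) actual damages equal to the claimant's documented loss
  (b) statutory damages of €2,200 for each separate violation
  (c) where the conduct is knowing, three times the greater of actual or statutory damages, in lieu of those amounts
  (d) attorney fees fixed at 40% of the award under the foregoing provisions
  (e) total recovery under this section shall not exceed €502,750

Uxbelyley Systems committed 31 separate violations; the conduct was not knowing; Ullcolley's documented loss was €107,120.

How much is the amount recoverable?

Statutory damages: 31 × €2,200 = €68,200
Conduct not knowing: the in-lieu enhancement does not apply.
Actual plus statutory damages: €107,120 + €68,200 = €175,320
Attorney fees: 40% of €175,320 = €70,128
Total before cap: €175,320 + €70,128 = €245,448
Cap at €502,750: €245,448 is within the cap, no reduction.

Total recovery: €245,448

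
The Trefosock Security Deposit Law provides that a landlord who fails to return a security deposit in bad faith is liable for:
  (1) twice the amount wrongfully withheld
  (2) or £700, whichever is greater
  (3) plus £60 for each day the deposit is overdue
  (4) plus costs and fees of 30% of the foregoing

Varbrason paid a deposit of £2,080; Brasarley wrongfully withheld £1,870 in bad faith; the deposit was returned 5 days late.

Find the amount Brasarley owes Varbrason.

£5,252

Doubled: 2 × £1,870 = £3,740
Minimum £700: £3,740 meets the minimum, no increase.
Late-return penalty: 5 × £60 = £300
Damages plus late penalty: £3,740 + £300 = £4,040
Costs and fees: 30% of £4,040 = £1,212
Total recovery: £4,040 + £1,212 = £5,252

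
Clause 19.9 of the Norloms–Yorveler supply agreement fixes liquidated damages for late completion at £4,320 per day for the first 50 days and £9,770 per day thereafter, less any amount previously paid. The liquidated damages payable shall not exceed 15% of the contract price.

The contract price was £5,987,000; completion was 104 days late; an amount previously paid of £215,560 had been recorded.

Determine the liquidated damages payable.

Liquidated damages: £528,020

First 50 days: 50 × £4,320 = £216,000
Remaining days: (104 − 50) × £9,770 = £527,580
Accrued per-day damages: £216,000 + £527,580 = £743,580
Less amount previously paid: £743,580 − £215,560 = £528,020
Cap: 15% of £5,987,000 = £898,050
Cap at £898,050: £528,020 is within the cap, no reduction.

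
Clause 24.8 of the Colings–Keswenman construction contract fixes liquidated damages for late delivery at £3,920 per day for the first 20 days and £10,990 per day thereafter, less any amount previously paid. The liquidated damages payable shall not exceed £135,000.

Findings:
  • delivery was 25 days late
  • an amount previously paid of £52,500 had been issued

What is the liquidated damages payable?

First 20 days: 20 × £3,920 = £78,400
Remaining days: (25 − 20) × £10,990 = £54,950
Accrued per-day damages: £78,400 + £54,950 = £133,350
Less amount previously paid: £133,350 − £52,500 = £80,850
Cap at £135,000: £80,850 is within the cap, no reduction.

£80,850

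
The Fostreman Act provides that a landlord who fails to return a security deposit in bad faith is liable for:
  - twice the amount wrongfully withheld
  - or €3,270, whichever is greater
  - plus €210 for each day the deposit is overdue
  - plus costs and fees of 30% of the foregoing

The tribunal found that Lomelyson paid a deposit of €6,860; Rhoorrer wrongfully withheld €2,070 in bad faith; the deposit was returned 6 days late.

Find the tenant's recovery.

€7,020

Doubled: 2 × €2,070 = €4,140
Minimum €3,270: €4,140 meets the minimum, no increase.
Late-return penalty: 6 × €210 = €1,260
Damages plus late penalty: €4,140 + €1,260 = €5,400
Costs and fees: 30% of €5,400 = €1,620
Total recovery: €5,400 + €1,620 = €7,020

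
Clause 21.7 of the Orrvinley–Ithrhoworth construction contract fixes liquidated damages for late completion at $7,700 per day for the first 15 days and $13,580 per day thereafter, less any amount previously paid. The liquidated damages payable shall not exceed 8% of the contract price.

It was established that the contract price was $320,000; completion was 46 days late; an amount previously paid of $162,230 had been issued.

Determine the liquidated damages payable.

First 15 days: 15 × $7,700 = $115,500
Remaining days: (46 − 15) × $13,580 = $420,980
Accrued per-day damages: $115,500 + $420,980 = $536,480
Less amount previously paid: $536,480 − $162,230 = $374,250
Cap: 8% of $320,000 = $25,600
Cap at $25,600: $374,250 exceeds the cap → $25,600

$25,600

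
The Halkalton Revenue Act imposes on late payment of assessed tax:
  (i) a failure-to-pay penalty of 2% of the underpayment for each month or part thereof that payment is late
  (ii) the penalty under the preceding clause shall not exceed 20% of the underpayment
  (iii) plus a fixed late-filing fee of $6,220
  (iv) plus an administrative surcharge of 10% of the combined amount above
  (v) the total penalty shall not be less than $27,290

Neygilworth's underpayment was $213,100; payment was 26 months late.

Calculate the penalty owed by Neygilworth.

Accrued rate: 2% × 26 = 52%, capped at 20% → 20%
Failure-to-pay penalty: 20% of $213,100 = $42,620
Penalty before surcharge: $42,620 + $6,220 = $48,840
Administrative surcharge: 10% of $48,840 = $4,884
Total penalty: $48,840 + $4,884 = $53,724
Minimum $27,290: $53,724 meets the minimum, no increase.

Penalty: $53,724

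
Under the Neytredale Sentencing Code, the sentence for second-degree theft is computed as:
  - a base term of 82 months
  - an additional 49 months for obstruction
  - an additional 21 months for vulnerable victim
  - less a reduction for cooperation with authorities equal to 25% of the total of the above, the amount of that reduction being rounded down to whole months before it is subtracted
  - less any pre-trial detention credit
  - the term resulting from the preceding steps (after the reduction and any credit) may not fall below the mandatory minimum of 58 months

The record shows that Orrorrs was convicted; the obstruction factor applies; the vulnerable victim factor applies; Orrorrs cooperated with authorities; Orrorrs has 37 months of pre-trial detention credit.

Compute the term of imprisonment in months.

Obstruction enhancement: +49 months
Vulnerable victim enhancement: +21 months
Adjusted term: 82 months + 49 months + 21 months = 152 months
Cooperation with authorities reduction: 25% of 152 months = 38 months (rounded down)
After reduction: 152 − 38 = 114 months
Less pre-trial detention credit: 114 months − 37 months = 77 months
Minimum 58 months: 77 months meets the minimum, no increase.

Sentence: 77 months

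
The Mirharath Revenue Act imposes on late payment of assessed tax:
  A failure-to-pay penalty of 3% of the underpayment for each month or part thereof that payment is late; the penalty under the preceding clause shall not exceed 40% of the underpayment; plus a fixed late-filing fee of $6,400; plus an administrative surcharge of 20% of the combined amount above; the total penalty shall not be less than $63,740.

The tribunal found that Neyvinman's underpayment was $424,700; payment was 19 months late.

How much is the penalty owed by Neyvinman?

Accrued rate: 3% × 19 = 57%, capped at 40% → 40%
Failure-to-pay penalty: 40% of $424,700 = $169,880
Penalty before surcharge: $169,880 + $6,400 = $176,280
Administrative surcharge: 20% of $176,280 = $35,256
Total penalty: $176,280 + $35,256 = $211,536
Minimum $63,740: $211,536 meets the minimum, no increase.

$211,536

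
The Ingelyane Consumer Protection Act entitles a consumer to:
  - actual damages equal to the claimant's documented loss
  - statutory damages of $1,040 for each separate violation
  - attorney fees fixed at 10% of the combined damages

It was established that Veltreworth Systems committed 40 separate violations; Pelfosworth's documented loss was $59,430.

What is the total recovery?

Statutory damages: 40 × $1,040 = $41,600
Combined damages: $59,430 + $41,600 = $101,030
Attorney fees: 10% of $101,030 = $10,103
Total recovery: $101,030 + $10,103 = $111,133

$111,133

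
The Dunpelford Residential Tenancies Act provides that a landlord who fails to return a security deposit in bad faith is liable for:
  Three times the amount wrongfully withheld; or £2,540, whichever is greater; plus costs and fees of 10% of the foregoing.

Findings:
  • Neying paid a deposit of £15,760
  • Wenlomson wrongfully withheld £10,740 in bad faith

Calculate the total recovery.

£35,442

Trebled: 3 × £10,740 = £32,220
Minimum £2,540: £32,220 meets the minimum, no increase.
Costs and fees: 10% of £32,220 = £3,222
Total recovery: £32,220 + £3,222 = £35,442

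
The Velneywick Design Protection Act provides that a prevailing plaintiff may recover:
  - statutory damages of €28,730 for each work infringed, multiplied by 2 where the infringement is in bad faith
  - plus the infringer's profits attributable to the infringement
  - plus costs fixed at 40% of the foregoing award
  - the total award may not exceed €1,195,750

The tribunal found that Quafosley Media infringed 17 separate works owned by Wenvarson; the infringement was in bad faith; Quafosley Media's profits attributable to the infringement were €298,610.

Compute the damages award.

Statutory damages: 17 × €28,730 = €488,410
Doubled: 2 × €488,410 = €976,820
Combined award: €976,820 + €298,610 = €1,275,430
Costs: 40% of €1,275,430 = €510,172
Award plus costs: €1,275,430 + €510,172 = €1,785,602
Cap at €1,195,750: €1,785,602 exceeds the cap → €1,195,750

€1,195,750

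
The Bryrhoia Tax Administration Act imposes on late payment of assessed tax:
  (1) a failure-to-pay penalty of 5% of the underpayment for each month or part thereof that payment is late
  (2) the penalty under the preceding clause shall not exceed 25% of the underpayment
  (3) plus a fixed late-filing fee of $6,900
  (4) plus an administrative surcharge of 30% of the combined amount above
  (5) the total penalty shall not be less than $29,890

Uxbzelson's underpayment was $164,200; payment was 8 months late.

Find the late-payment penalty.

Accrued rate: 5% × 8 = 40%, capped at 25% → 25%
Failure-to-pay penalty: 25% of $164,200 = $41,050
Penalty before surcharge: $41,050 + $6,900 = $47,950
Administrative surcharge: 30% of $47,950 = $14,385
Total penalty: $47,950 + $14,385 = $62,335
Minimum $29,890: $62,335 meets the minimum, no increase.

$62,335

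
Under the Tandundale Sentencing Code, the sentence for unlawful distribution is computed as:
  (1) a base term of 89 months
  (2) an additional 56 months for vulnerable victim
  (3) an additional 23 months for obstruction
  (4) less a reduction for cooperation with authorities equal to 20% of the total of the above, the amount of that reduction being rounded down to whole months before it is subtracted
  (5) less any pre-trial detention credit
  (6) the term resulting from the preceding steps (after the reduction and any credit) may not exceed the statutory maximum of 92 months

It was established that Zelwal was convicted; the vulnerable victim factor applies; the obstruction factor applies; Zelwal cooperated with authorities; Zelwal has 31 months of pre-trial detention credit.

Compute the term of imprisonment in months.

92 months

Vulnerable victim enhancement: +56 months
Obstruction enhancement: +23 months
Adjusted term: 89 months + 56 months + 23 months = 168 months
Cooperation with authorities reduction: 20% of 168 months = 33 months (rounded down)
After reduction: 168 − 33 = 135 months
Less pre-trial detention credit: 135 months − 31 months = 104 months
Cap at 92 months: 104 months exceeds the cap → 92 months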